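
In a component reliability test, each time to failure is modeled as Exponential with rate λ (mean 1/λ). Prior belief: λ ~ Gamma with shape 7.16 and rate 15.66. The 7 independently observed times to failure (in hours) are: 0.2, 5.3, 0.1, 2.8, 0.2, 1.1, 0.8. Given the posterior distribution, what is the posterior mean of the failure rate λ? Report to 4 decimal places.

0.5413

With a Gamma(shape α, rate β) prior on the exponential rate λ, the posterior after n observations with total T = Σxᵢ is Gamma(α+n, β+T).
Sum of observations T = 10.5 hours; n = 7.
Posterior: Gamma(7.16+7, 15.66+10.5) = Gamma(14.16, 26.16).
Posterior mean of λ = α/β = 14.16/26.16 = 0.5413.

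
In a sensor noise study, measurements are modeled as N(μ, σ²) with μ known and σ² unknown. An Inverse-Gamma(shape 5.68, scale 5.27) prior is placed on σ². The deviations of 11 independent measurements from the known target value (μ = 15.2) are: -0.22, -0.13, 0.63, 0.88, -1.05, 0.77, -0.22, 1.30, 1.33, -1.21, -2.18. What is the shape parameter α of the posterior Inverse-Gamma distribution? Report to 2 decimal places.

11.18

With known mean μ and an Inverse-Gamma(α, β) prior on σ², the Normal likelihood is conjugate: posterior is Inv-Gamma(α + n/2, β + Σ(xᵢ−μ)²/2).
Σ(xᵢ−μ)² = (-0.22)² + (-0.13)² + (0.63)² + (0.88)² + (-1.05)² + (0.77)² + (-0.22)² + (1.30)² + (1.33)² + (-1.21)² + (-2.18)² = 12.6558.
Posterior: Inv-Gamma(5.68 + 11/2, 5.27 + 12.6558/2) = Inv-Gamma(11.18, 11.59790).
Posterior α = 11.18.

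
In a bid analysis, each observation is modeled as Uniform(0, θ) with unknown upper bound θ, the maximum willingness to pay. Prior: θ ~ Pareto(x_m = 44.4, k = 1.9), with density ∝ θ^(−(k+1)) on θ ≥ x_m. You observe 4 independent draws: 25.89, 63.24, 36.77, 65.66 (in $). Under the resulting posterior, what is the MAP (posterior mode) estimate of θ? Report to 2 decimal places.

A Pareto(scale x_m, shape k) prior on the upper bound θ of Uniform(0, θ) is conjugate: posterior is Pareto(max(x_m, max xᵢ), k + n).
Sample maximum = 65.66; prior scale x_m = 44.4 → posterior scale = max = 65.66.
Posterior shape = 1.9 + 4 = 5.9.
The Pareto density is decreasing on [x_m, ∞), so the mode is x_m = 65.66.

65.66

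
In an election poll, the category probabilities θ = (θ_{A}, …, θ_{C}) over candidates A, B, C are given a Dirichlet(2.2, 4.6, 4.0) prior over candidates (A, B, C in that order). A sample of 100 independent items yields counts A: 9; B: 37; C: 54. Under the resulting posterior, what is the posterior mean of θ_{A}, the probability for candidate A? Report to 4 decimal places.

0.1011

The Dirichlet prior is conjugate to the Multinomial likelihood: each posterior αⱼ = prior αⱼ + observed count nⱼ.
Posterior concentration: (11.2, 41.6, 58.0), total = 110.8.
E[θ_{A}|data] = α_{A}/Σα = 11.2/110.8 = 0.1011.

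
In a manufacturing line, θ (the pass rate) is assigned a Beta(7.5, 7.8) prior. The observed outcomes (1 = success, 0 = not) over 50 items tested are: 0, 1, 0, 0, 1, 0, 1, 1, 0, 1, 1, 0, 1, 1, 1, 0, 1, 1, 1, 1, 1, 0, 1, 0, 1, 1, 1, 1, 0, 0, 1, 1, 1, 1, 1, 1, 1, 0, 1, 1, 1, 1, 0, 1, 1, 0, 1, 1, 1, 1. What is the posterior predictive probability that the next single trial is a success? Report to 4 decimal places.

0.6662

The Beta prior is conjugate to a Binomial/Bernoulli likelihood; the update adds successes to α and failures to β.
Posterior: Beta(α+k, β+n−k) = Beta(7.5+36, 7.8+14) = Beta(43.5, 21.8).
For a single future Bernoulli trial, P(success | data) = α/(α+β) = 0.6662.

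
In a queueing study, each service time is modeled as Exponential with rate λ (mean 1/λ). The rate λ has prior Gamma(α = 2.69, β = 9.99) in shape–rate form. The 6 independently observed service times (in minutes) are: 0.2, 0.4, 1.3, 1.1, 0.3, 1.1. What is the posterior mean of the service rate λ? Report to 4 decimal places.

With a Gamma(shape α, rate β) prior on the exponential rate λ, the posterior after n observations with total T = Σxᵢ is Gamma(α+n, β+T).
Sum of observations T = 4.4 minutes; n = 6.
Posterior: Gamma(2.69+6, 9.99+4.4) = Gamma(8.69, 14.39).
Posterior mean of λ = α/β = 8.69/14.39 = 0.6039.

0.6039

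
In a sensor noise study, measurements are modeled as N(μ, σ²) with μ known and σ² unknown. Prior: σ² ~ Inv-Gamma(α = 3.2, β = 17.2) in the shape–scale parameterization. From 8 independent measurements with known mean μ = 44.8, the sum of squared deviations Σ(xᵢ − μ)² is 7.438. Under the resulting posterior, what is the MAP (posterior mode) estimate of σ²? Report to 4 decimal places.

2.5511

With known mean μ and an Inverse-Gamma(α, β) prior on σ², the Normal likelihood is conjugate: posterior is Inv-Gamma(α + n/2, β + Σ(xᵢ−μ)²/2).
Posterior: Inv-Gamma(3.2 + 8/2, 17.2 + 7.438/2) = Inv-Gamma(7.20, 20.9190).
Mode = β/(α+1) = 20.9190/8.20 = 2.5511.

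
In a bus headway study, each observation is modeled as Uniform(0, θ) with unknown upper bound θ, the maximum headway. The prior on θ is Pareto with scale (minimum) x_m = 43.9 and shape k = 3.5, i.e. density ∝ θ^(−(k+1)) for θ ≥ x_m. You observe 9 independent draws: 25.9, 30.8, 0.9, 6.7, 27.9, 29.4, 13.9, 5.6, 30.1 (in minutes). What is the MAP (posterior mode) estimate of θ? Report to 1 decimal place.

43.9

A Pareto(scale x_m, shape k) prior on the upper bound θ of Uniform(0, θ) is conjugate: posterior is Pareto(max(x_m, max xᵢ), k + n).
Sample maximum = 30.8; prior scale x_m = 43.9 → posterior scale = max = 43.9.
Posterior shape = 3.5 + 9 = 12.5.
The Pareto density is decreasing on [x_m, ∞), so the mode is x_m = 43.9.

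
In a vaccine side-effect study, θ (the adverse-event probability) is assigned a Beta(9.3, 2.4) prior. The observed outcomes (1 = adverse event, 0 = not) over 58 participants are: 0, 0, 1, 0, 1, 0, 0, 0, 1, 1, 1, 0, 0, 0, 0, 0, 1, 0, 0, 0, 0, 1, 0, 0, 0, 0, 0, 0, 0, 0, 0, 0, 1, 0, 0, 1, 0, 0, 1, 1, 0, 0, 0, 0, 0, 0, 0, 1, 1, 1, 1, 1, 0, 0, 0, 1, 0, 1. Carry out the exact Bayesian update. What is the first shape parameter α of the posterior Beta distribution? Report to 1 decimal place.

27.3

The Beta prior is conjugate to a Binomial/Bernoulli likelihood; the update adds successes to α and failures to β.
Posterior: Beta(α+k, β+n−k) = Beta(9.3+18, 2.4+40) = Beta(27.3, 42.4).
Posterior α = 27.3.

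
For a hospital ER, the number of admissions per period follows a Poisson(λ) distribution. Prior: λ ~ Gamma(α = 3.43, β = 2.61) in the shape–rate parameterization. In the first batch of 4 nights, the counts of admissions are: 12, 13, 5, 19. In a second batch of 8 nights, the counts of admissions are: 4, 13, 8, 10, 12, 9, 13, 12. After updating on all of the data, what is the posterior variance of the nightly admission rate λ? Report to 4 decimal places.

With a Gamma(shape α, rate β) prior, the Poisson likelihood is conjugate: the posterior is Gamma(α + ΣXᵢ, β + n).
Batch 1: sum of counts S = 49 over n = 4 nights.
After batch 1: Gamma(α+S, β+n) = Gamma(3.43+49, 2.61+4) = Gamma(52.43, 6.61).
Batch 2: sum of counts S = 81 over n = 8 nights.
After batch 2: Gamma(α+S, β+n) = Gamma(52.43+81, 6.61+8) = Gamma(133.43, 14.61).
Var = α/β² = 133.43/14.61² = 0.6251.

0.6251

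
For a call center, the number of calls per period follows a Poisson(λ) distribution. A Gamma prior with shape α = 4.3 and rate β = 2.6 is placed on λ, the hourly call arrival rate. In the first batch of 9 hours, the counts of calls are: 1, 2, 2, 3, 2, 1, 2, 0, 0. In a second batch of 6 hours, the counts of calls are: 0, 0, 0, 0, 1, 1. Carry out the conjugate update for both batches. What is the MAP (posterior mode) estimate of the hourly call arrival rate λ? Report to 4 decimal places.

With a Gamma(shape α, rate β) prior, the Poisson likelihood is conjugate: the posterior is Gamma(α + ΣXᵢ, β + n).
Batch 1: sum of counts S = 13 over n = 9 hours.
After batch 1: Gamma(α+S, β+n) = Gamma(4.3+13, 2.6+9) = Gamma(17.3, 11.6).
Batch 2: sum of counts S = 2 over n = 6 hours.
After batch 2: Gamma(α+S, β+n) = Gamma(17.3+2, 11.6+6) = Gamma(19.3, 17.6).
Mode of Gamma(α,β) for α≥1 is (α−1)/β = 18.3/17.6 = 1.0398.

1.0398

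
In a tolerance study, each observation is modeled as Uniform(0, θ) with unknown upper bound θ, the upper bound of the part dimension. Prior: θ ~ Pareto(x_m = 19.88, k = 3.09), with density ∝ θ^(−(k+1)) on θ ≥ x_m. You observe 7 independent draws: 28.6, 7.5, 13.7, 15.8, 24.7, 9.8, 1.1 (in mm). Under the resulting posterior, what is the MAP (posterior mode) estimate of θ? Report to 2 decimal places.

A Pareto(scale x_m, shape k) prior on the upper bound θ of Uniform(0, θ) is conjugate: posterior is Pareto(max(x_m, max xᵢ), k + n).
Sample maximum = 28.6; prior scale x_m = 19.88 → posterior scale = max = 28.60.
Posterior shape = 3.09 + 7 = 10.09.
The Pareto density is decreasing on [x_m, ∞), so the mode is x_m = 28.60.

28.60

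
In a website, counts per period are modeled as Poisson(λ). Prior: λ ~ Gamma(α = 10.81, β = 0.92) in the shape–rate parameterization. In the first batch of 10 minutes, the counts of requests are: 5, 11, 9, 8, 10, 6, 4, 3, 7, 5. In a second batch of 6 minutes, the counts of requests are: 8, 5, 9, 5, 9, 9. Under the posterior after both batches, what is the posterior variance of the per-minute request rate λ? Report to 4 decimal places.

0.4325

With a Gamma(shape α, rate β) prior, the Poisson likelihood is conjugate: the posterior is Gamma(α + ΣXᵢ, β + n).
Batch 1: sum of counts S = 68 over n = 10 minutes.
After batch 1: Gamma(α+S, β+n) = Gamma(10.81+68, 0.92+10) = Gamma(78.81, 10.92).
Batch 2: sum of counts S = 45 over n = 6 minutes.
After batch 2: Gamma(α+S, β+n) = Gamma(78.81+45, 10.92+6) = Gamma(123.81, 16.92).
Var = α/β² = 123.81/16.92² = 0.4325.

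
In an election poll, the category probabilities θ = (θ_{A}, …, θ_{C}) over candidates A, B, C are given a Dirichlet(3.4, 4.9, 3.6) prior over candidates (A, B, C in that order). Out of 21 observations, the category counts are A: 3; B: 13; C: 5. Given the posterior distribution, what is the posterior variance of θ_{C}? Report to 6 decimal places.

The Dirichlet prior is conjugate to the Multinomial likelihood: each posterior αⱼ = prior αⱼ + observed count nⱼ.
Posterior concentration: (6.4, 17.9, 8.6), total = 32.9.
Var[θ_j] = α_j(Σα−α_j)/((Σα)²(Σα+1)) = 8.6·24.3/(32.9²·33.9) = 0.005695.

0.005695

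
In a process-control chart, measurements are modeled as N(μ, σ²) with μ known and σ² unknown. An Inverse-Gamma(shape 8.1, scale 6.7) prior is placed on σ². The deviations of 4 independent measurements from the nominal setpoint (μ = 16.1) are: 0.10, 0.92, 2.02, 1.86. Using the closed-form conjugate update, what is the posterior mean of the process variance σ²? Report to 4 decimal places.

1.1976

With known mean μ and an Inverse-Gamma(α, β) prior on σ², the Normal likelihood is conjugate: posterior is Inv-Gamma(α + n/2, β + Σ(xᵢ−μ)²/2).
Σ(xᵢ−μ)² = (0.10)² + (0.92)² + (2.02)² + (1.86)² = 8.3964.
Posterior: Inv-Gamma(8.1 + 4/2, 6.7 + 8.3964/2) = Inv-Gamma(10.10, 10.89820).
E[σ²|data] = β/(α−1) = 10.89820/9.10 = 1.1976.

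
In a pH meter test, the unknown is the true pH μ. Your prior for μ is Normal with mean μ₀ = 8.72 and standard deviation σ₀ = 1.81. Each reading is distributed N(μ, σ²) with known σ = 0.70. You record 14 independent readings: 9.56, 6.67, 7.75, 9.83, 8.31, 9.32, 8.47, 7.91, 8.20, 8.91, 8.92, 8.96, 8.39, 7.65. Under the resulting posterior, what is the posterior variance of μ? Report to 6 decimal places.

0.034630

For Normal data with known variance σ², a Normal(μ₀, σ₀²) prior on μ is conjugate. Posterior precision = 1/σ₀² + n/σ²; posterior mean is the precision-weighted average of μ₀ and x̄.
σ₀² = 1.81² = 3.2761, σ² = 0.70² = 0.49; σ² + n·σ₀² = 0.49 + 14·3.2761 = 46.3554.
Posterior precision = 1/σ₀² + n/σ² = 1/3.2761 + 14/0.49 = (σ² + n·σ₀²)/(σ₀²σ²) = 46.3554/(3.2761·0.49); posterior variance σₙ² = σ₀²σ²/(σ² + n·σ₀²) = 3.2761·0.49/46.3554 = 0.034630.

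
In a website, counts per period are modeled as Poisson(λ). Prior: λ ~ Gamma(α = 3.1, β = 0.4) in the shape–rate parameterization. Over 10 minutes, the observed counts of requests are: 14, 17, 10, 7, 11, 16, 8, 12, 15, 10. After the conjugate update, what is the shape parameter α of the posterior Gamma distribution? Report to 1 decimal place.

With a Gamma(shape α, rate β) prior, the Poisson likelihood is conjugate: the posterior is Gamma(α + ΣXᵢ, β + n).
Sum of counts S = 120 over n = 10 minutes.
Posterior: Gamma(α+S, β+n) = Gamma(3.1+120, 0.4+10) = Gamma(123.1, 10.4).
Posterior α = 123.1.

123.1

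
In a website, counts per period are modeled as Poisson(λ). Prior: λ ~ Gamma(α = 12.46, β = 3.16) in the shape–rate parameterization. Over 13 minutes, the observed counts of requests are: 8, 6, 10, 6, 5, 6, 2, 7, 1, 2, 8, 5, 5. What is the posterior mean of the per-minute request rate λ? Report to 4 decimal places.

5.1646

With a Gamma(shape α, rate β) prior, the Poisson likelihood is conjugate: the posterior is Gamma(α + ΣXᵢ, β + n).
Sum of counts S = 71 over n = 13 minutes.
Posterior: Gamma(α+S, β+n) = Gamma(12.46+71, 3.16+13) = Gamma(83.46, 16.16).
Posterior mean = α/β = 83.46/16.16 = 5.1646.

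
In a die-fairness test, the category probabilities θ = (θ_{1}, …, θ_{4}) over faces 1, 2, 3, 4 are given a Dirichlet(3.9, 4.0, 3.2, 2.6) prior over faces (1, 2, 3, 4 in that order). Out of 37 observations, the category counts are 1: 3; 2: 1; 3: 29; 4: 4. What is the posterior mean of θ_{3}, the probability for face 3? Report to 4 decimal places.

The Dirichlet prior is conjugate to the Multinomial likelihood: each posterior αⱼ = prior αⱼ + observed count nⱼ.
Posterior concentration: (6.9, 5.0, 32.2, 6.6), total = 50.7.
E[θ_{3}|data] = α_{3}/Σα = 32.2/50.7 = 0.6351.

0.6351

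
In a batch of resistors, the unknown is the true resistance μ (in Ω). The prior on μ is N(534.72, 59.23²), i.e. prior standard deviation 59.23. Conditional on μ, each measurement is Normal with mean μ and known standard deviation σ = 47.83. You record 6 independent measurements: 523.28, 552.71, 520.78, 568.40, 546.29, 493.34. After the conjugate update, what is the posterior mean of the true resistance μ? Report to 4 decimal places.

For Normal data with known variance σ², a Normal(μ₀, σ₀²) prior on μ is conjugate. Posterior precision = 1/σ₀² + n/σ²; posterior mean is the precision-weighted average of μ₀ and x̄.
Σxᵢ = 523.28 + 552.71 + 520.78 + 568.40 + 546.29 + 493.34 = 3204.8, so n·x̄ = 3204.8.
σ₀² = 59.23² = 3508.1929, σ² = 47.83² = 2287.7089; σ² + n·σ₀² = 2287.7089 + 6·3508.1929 = 23336.8663.
Posterior mean = (μ₀/σ₀² + n·x̄/σ²)/(1/σ₀² + n/σ²) = (σ²·μ₀ + σ₀²·n·x̄)/(σ² + n·σ₀²) = (2287.7089·534.72 + 3508.1929·3204.8)/23336.8663 = 12466340.308928/23336.8663 = 534.1908.

534.1908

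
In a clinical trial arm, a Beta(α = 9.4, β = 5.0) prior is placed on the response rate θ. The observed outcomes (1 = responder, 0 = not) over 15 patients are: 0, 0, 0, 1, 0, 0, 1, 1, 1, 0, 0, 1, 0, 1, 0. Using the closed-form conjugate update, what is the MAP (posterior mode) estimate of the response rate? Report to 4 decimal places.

The Beta prior is conjugate to a Binomial/Bernoulli likelihood; the update adds successes to α and failures to β.
Posterior: Beta(α+k, β+n−k) = Beta(9.4+6, 5.0+9) = Beta(15.4, 14.0).
Mode of Beta(a,b) for a,b>1 is (a−1)/(a+b−2) = 14.4/27.4 = 0.5255.

0.5255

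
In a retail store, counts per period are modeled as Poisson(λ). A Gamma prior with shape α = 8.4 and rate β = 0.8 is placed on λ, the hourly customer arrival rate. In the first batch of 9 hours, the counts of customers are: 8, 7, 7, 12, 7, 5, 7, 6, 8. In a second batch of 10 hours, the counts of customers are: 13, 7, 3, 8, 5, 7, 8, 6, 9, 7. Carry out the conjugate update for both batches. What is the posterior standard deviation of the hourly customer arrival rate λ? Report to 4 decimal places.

0.6153

With a Gamma(shape α, rate β) prior, the Poisson likelihood is conjugate: the posterior is Gamma(α + ΣXᵢ, β + n).
Batch 1: sum of counts S = 67 over n = 9 hours.
After batch 1: Gamma(α+S, β+n) = Gamma(8.4+67, 0.8+9) = Gamma(75.4, 9.8).
Batch 2: sum of counts S = 73 over n = 10 hours.
After batch 2: Gamma(α+S, β+n) = Gamma(75.4+73, 9.8+10) = Gamma(148.4, 19.8).
SD = √α/β = √148.4/19.8 = 0.6153.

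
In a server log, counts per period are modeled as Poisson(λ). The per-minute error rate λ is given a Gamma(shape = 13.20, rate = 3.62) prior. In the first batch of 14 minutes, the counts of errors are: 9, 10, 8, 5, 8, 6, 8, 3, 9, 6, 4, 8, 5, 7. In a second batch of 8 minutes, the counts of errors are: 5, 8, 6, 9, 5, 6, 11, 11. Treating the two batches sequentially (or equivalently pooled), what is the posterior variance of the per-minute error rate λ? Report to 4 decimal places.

0.2593

With a Gamma(shape α, rate β) prior, the Poisson likelihood is conjugate: the posterior is Gamma(α + ΣXᵢ, β + n).
Batch 1: sum of counts S = 96 over n = 14 minutes.
After batch 1: Gamma(α+S, β+n) = Gamma(13.20+96, 3.62+14) = Gamma(109.20, 17.62).
Batch 2: sum of counts S = 61 over n = 8 minutes.
After batch 2: Gamma(α+S, β+n) = Gamma(109.20+61, 17.62+8) = Gamma(170.20, 25.62).
Var = α/β² = 170.20/25.62² = 0.2593.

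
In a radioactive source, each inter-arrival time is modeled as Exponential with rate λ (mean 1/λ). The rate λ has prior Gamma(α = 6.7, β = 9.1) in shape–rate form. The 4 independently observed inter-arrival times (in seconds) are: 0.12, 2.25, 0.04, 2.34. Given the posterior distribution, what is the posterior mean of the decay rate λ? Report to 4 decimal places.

With a Gamma(shape α, rate β) prior on the exponential rate λ, the posterior after n observations with total T = Σxᵢ is Gamma(α+n, β+T).
Sum of observations T = 4.75 seconds; n = 4.
Posterior: Gamma(6.7+4, 9.1+4.75) = Gamma(10.7, 13.85).
Posterior mean of λ = α/β = 10.7/13.85 = 0.7726.

0.7726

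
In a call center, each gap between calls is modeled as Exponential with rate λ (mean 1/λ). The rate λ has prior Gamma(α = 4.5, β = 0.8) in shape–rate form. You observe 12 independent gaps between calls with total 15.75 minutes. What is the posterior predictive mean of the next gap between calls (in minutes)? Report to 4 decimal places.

With a Gamma(shape α, rate β) prior on the exponential rate λ, the posterior after n observations with total T = Σxᵢ is Gamma(α+n, β+T).
Posterior: Gamma(4.5+12, 0.8+15.75) = Gamma(16.5, 16.55).
The predictive distribution for the next observation is Lomax; its mean is β/(α−1) = 16.55/15.5 = 1.0677.

1.0677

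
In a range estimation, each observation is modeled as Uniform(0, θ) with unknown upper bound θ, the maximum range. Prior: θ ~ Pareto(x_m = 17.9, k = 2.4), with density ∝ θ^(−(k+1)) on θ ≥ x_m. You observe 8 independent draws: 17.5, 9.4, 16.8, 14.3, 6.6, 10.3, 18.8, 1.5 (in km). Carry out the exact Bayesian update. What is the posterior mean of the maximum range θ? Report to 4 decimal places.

20.8000

A Pareto(scale x_m, shape k) prior on the upper bound θ of Uniform(0, θ) is conjugate: posterior is Pareto(max(x_m, max xᵢ), k + n).
Sample maximum = 18.8; prior scale x_m = 17.9 → posterior scale = max = 18.8.
Posterior shape = 2.4 + 8 = 10.4.
E[θ|data] = k·x_m/(k−1) = 10.4·18.8/9.4 = 20.8000.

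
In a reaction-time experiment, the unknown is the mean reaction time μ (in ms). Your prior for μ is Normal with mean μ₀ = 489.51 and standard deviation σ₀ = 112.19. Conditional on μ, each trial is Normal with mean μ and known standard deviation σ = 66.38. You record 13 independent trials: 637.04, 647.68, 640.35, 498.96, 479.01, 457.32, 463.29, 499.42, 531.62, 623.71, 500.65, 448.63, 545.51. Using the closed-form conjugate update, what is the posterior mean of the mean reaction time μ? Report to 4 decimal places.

For Normal data with known variance σ², a Normal(μ₀, σ₀²) prior on μ is conjugate. Posterior precision = 1/σ₀² + n/σ²; posterior mean is the precision-weighted average of μ₀ and x̄.
Σxᵢ = 637.04 + 647.68 + 640.35 + 498.96 + 479.01 + 457.32 + 463.29 + 499.42 + 531.62 + 623.71 + 500.65 + 448.63 + 545.51 = 6973.19, so n·x̄ = 6973.19.
σ₀² = 112.19² = 12586.5961, σ² = 66.38² = 4406.3044; σ² + n·σ₀² = 4406.3044 + 13·12586.5961 = 168032.0537.
Posterior mean = (μ₀/σ₀² + n·x̄/σ²)/(1/σ₀² + n/σ²) = (σ²·μ₀ + σ₀²·n·x̄)/(σ² + n·σ₀²) = (4406.3044·489.51 + 12586.5961·6973.19)/168032.0537 = 89925656.125403/168032.0537 = 535.1697.

535.1697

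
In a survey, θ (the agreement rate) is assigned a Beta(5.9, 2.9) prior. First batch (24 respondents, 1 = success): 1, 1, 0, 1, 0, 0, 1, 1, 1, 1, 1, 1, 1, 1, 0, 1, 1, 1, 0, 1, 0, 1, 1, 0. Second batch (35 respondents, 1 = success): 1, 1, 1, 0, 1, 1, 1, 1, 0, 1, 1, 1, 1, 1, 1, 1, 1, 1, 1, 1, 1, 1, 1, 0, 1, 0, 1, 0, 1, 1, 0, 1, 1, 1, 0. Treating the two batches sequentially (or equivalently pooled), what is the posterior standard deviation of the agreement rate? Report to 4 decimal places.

The Beta prior is conjugate to a Binomial/Bernoulli likelihood; the update adds successes to α and failures to β.
After batch 1: Beta(5.9+17, 2.9+7) = Beta(22.9, 9.9).
After batch 2: Beta(22.9+28, 9.9+7) = Beta(50.9, 16.9).
Var = αβ/((α+β)²(α+β+1)) = 50.9·16.9/(67.8²·68.8) = 0.00271992; SD = √0.00271992 = 0.0522.

0.0522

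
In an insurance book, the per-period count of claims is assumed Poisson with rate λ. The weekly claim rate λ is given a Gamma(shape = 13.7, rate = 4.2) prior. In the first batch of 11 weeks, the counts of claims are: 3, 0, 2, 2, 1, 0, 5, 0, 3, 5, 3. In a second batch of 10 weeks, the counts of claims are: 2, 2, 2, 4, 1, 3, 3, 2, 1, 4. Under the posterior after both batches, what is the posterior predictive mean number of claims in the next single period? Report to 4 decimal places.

2.4484

With a Gamma(shape α, rate β) prior, the Poisson likelihood is conjugate: the posterior is Gamma(α + ΣXᵢ, β + n).
Batch 1: sum of counts S = 24 over n = 11 weeks.
After batch 1: Gamma(α+S, β+n) = Gamma(13.7+24, 4.2+11) = Gamma(37.7, 15.2).
Batch 2: sum of counts S = 24 over n = 10 weeks.
After batch 2: Gamma(α+S, β+n) = Gamma(37.7+24, 15.2+10) = Gamma(61.7, 25.2).
The predictive distribution for one future period is NegBinom with mean α/β = 2.4484.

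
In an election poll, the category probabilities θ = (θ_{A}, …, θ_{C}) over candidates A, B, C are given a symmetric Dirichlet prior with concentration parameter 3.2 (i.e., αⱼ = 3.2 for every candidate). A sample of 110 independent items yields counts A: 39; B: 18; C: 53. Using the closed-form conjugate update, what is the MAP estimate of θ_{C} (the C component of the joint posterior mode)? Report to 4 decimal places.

0.4734

The Dirichlet prior is conjugate to the Multinomial likelihood: each posterior αⱼ = prior αⱼ + observed count nⱼ.
Posterior concentration: (42.2, 21.2, 56.2), total = 119.6.
Joint mode component: (α_{C}−1)/(Σα−K) = 55.2/116.6 = 0.4734.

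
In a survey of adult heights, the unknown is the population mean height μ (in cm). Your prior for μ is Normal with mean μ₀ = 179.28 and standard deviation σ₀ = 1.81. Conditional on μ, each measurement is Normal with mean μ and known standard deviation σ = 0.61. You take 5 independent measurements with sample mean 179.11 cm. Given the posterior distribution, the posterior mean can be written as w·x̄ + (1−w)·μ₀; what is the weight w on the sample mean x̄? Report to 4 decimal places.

For Normal data with known variance σ², a Normal(μ₀, σ₀²) prior on μ is conjugate. Posterior precision = 1/σ₀² + n/σ²; posterior mean is the precision-weighted average of μ₀ and x̄.
σ₀² = 1.81² = 3.2761, σ² = 0.61² = 0.3721. Prior precision 1/σ₀² = 1/3.2761; data precision n/σ² = 5/0.3721.
w = (n/σ²)/(1/σ₀² + n/σ²) = n·σ₀²/(σ² + n·σ₀²) = 5·3.2761/(0.3721 + 5·3.2761) = 16.3805/16.7526 = 0.9778.

0.9778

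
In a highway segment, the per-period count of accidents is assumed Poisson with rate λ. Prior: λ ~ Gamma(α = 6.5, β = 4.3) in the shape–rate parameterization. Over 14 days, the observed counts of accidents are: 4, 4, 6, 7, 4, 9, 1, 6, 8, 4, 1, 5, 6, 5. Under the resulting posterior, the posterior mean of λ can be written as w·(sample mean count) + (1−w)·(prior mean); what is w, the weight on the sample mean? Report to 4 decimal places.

With a Gamma(shape α, rate β) prior, the Poisson likelihood is conjugate: the posterior is Gamma(α + ΣXᵢ, β + n).
Posterior mean = (α₀+S)/(β₀+n) = [n/(β₀+n)]·(S/n) + [β₀/(β₀+n)]·(α₀/β₀), so only n and β₀ enter the weight.
Weight on data w = n/(β₀+n) = 14/(4.3+14) = 14/18.3 = 0.7650.

0.7650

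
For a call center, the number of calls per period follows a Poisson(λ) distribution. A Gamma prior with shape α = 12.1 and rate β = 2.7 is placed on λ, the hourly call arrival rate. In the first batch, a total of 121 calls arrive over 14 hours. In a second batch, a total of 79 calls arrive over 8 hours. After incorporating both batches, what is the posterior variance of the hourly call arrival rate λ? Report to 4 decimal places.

0.3477

With a Gamma(shape α, rate β) prior, the Poisson likelihood is conjugate: the posterior is Gamma(α + ΣXᵢ, β + n).
After batch 1: Gamma(α+S, β+n) = Gamma(12.1+121, 2.7+14) = Gamma(133.1, 16.7).
After batch 2: Gamma(α+S, β+n) = Gamma(133.1+79, 16.7+8) = Gamma(212.1, 24.7).
Var = α/β² = 212.1/24.7² = 0.3477.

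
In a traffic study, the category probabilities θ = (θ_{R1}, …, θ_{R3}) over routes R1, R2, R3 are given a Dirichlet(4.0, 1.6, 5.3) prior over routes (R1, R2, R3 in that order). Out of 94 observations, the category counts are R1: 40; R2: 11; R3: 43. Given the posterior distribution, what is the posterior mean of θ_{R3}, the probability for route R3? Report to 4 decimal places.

0.4604

The Dirichlet prior is conjugate to the Multinomial likelihood: each posterior αⱼ = prior αⱼ + observed count nⱼ.
Posterior concentration: (44.0, 12.6, 48.3), total = 104.9.
E[θ_{R3}|data] = α_{R3}/Σα = 48.3/104.9 = 0.4604.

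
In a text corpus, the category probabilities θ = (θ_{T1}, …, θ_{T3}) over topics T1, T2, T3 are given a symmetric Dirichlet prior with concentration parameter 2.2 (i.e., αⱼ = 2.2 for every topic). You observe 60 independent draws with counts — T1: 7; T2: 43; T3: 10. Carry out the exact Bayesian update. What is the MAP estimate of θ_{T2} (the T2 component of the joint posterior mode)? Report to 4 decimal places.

0.6950

The Dirichlet prior is conjugate to the Multinomial likelihood: each posterior αⱼ = prior αⱼ + observed count nⱼ.
Posterior concentration: (9.2, 45.2, 12.2), total = 66.6.
Joint mode component: (α_{T2}−1)/(Σα−K) = 44.2/63.6 = 0.6950.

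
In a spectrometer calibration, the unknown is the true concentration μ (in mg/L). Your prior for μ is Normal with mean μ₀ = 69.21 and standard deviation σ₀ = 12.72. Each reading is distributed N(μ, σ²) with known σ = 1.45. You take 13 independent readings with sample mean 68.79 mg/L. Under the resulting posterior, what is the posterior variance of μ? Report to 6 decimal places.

0.161569

For Normal data with known variance σ², a Normal(μ₀, σ₀²) prior on μ is conjugate. Posterior precision = 1/σ₀² + n/σ²; posterior mean is the precision-weighted average of μ₀ and x̄.
σ₀² = 12.72² = 161.7984, σ² = 1.45² = 2.1025; σ² + n·σ₀² = 2.1025 + 13·161.7984 = 2105.4817.
Posterior precision = 1/σ₀² + n/σ² = 1/161.7984 + 13/2.1025 = (σ² + n·σ₀²)/(σ₀²σ²) = 2105.4817/(161.7984·2.1025); posterior variance σₙ² = σ₀²σ²/(σ² + n·σ₀²) = 161.7984·2.1025/2105.4817 = 0.161569.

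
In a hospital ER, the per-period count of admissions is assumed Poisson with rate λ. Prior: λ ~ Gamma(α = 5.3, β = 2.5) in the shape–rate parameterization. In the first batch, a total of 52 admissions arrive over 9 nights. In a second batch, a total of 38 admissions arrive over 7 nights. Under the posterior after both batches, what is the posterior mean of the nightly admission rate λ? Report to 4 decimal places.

With a Gamma(shape α, rate β) prior, the Poisson likelihood is conjugate: the posterior is Gamma(α + ΣXᵢ, β + n).
After batch 1: Gamma(α+S, β+n) = Gamma(5.3+52, 2.5+9) = Gamma(57.3, 11.5).
After batch 2: Gamma(α+S, β+n) = Gamma(57.3+38, 11.5+7) = Gamma(95.3, 18.5).
Posterior mean = α/β = 95.3/18.5 = 5.1514.

5.1514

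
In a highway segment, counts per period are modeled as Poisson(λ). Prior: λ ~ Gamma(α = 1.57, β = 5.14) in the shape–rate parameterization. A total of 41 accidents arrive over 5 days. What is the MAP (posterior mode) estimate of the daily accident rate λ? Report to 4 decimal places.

With a Gamma(shape α, rate β) prior, the Poisson likelihood is conjugate: the posterior is Gamma(α + ΣXᵢ, β + n).
Posterior: Gamma(α+S, β+n) = Gamma(1.57+41, 5.14+5) = Gamma(42.57, 10.14).
Mode of Gamma(α,β) for α≥1 is (α−1)/β = 41.57/10.14 = 4.0996.

4.0996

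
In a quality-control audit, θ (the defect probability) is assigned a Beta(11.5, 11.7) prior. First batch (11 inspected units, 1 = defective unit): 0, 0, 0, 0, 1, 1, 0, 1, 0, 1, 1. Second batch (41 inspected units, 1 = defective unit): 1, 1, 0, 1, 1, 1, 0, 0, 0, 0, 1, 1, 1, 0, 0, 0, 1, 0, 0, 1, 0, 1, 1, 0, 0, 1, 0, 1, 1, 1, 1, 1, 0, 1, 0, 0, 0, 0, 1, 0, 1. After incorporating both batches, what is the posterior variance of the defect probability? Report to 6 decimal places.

The Beta prior is conjugate to a Binomial/Bernoulli likelihood; the update adds successes to α and failures to β.
After batch 1: Beta(11.5+5, 11.7+6) = Beta(16.5, 17.7).
After batch 2: Beta(16.5+21, 17.7+20) = Beta(37.5, 37.7).
Var = αβ/((α+β)²(α+β+1)) = 37.5·37.7/(75.2²·76.2) = 0.003281.

0.003281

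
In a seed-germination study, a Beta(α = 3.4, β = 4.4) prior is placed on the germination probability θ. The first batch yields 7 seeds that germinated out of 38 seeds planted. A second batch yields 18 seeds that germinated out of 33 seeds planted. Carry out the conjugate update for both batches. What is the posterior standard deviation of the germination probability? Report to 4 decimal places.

The Beta prior is conjugate to a Binomial/Bernoulli likelihood; the update adds successes to α and failures to β.
After batch 1: Beta(3.4+7, 4.4+31) = Beta(10.4, 35.4).
After batch 2: Beta(10.4+18, 35.4+15) = Beta(28.4, 50.4).
Var = αβ/((α+β)²(α+β+1)) = 28.4·50.4/(78.8²·79.8) = 0.00288864; SD = √0.00288864 = 0.0537.

0.0537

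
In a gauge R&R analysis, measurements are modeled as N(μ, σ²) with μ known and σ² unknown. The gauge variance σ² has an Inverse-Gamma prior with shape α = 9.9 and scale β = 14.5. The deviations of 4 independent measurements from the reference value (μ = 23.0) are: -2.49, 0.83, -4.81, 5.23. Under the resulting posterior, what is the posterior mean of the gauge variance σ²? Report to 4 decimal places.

With known mean μ and an Inverse-Gamma(α, β) prior on σ², the Normal likelihood is conjugate: posterior is Inv-Gamma(α + n/2, β + Σ(xᵢ−μ)²/2).
Σ(xᵢ−μ)² = (-2.49)² + (0.83)² + (-4.81)² + (5.23)² = 57.3780.
Posterior: Inv-Gamma(9.9 + 4/2, 14.5 + 57.3780/2) = Inv-Gamma(11.90, 43.18900).
E[σ²|data] = β/(α−1) = 43.18900/10.90 = 3.9623.

3.9623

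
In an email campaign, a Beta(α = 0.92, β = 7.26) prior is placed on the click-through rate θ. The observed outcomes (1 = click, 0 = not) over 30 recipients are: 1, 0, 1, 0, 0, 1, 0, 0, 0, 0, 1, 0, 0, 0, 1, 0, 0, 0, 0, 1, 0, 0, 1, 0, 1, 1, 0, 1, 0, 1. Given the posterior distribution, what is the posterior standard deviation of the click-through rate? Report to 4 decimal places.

The Beta prior is conjugate to a Binomial/Bernoulli likelihood; the update adds successes to α and failures to β.
Posterior: Beta(α+k, β+n−k) = Beta(0.92+11, 7.26+19) = Beta(11.92, 26.26).
Var = αβ/((α+β)²(α+β+1)) = 11.92·26.26/(38.18²·39.18) = 0.00548068; SD = √0.00548068 = 0.0740.

0.0740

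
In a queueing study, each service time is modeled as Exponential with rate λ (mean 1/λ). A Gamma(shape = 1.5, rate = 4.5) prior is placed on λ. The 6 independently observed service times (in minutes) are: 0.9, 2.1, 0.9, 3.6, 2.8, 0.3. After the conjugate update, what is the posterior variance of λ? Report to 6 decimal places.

With a Gamma(shape α, rate β) prior on the exponential rate λ, the posterior after n observations with total T = Σxᵢ is Gamma(α+n, β+T).
Sum of observations T = 10.6 minutes; n = 6.
Posterior: Gamma(1.5+6, 4.5+10.6) = Gamma(7.5, 15.1).
Var = α/β² = 0.032893.

0.032893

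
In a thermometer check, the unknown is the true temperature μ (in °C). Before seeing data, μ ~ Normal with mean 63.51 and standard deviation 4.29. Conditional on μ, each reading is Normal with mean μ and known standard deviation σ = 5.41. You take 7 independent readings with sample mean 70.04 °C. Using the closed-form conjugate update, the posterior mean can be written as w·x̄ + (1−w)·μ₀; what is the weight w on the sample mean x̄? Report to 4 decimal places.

For Normal data with known variance σ², a Normal(μ₀, σ₀²) prior on μ is conjugate. Posterior precision = 1/σ₀² + n/σ²; posterior mean is the precision-weighted average of μ₀ and x̄.
σ₀² = 4.29² = 18.4041, σ² = 5.41² = 29.2681. Prior precision 1/σ₀² = 1/18.4041; data precision n/σ² = 7/29.2681.
w = (n/σ²)/(1/σ₀² + n/σ²) = n·σ₀²/(σ² + n·σ₀²) = 7·18.4041/(29.2681 + 7·18.4041) = 128.8287/158.0968 = 0.8149.

0.8149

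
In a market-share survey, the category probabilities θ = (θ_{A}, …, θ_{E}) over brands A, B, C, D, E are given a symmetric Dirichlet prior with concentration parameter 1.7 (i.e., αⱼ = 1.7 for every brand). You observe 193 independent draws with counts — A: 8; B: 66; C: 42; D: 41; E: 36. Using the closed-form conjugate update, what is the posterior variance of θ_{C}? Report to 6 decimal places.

The Dirichlet prior is conjugate to the Multinomial likelihood: each posterior αⱼ = prior αⱼ + observed count nⱼ.
Posterior concentration: (9.7, 67.7, 43.7, 42.7, 37.7), total = 201.5.
Var[θ_j] = α_j(Σα−α_j)/((Σα)²(Σα+1)) = 43.7·157.8/(201.5²·202.5) = 0.000839.

0.000839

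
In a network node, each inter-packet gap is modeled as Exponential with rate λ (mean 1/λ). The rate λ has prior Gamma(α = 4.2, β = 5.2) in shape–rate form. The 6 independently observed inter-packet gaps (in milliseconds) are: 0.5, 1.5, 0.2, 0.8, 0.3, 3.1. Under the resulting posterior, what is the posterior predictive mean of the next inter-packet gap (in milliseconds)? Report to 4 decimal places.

1.2609

With a Gamma(shape α, rate β) prior on the exponential rate λ, the posterior after n observations with total T = Σxᵢ is Gamma(α+n, β+T).
Sum of observations T = 6.4 milliseconds; n = 6.
Posterior: Gamma(4.2+6, 5.2+6.4) = Gamma(10.2, 11.6).
The predictive distribution for the next observation is Lomax; its mean is β/(α−1) = 11.6/9.2 = 1.2609.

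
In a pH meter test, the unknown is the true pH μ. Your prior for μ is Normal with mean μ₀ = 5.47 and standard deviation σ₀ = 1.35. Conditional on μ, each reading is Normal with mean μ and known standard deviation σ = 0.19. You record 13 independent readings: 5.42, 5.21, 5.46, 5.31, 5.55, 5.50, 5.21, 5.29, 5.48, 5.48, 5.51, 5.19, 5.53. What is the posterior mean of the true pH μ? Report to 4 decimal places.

5.3955

For Normal data with known variance σ², a Normal(μ₀, σ₀²) prior on μ is conjugate. Posterior precision = 1/σ₀² + n/σ²; posterior mean is the precision-weighted average of μ₀ and x̄.
Σxᵢ = 5.42 + 5.21 + 5.46 + 5.31 + 5.55 + 5.50 + 5.21 + 5.29 + 5.48 + 5.48 + 5.51 + 5.19 + 5.53 = 70.14, so n·x̄ = 70.14.
σ₀² = 1.35² = 1.8225, σ² = 0.19² = 0.0361; σ² + n·σ₀² = 0.0361 + 13·1.8225 = 23.7286.
Posterior mean = (μ₀/σ₀² + n·x̄/σ²)/(1/σ₀² + n/σ²) = (σ²·μ₀ + σ₀²·n·x̄)/(σ² + n·σ₀²) = (0.0361·5.47 + 1.8225·70.14)/23.7286 = 128.027617/23.7286 = 5.3955.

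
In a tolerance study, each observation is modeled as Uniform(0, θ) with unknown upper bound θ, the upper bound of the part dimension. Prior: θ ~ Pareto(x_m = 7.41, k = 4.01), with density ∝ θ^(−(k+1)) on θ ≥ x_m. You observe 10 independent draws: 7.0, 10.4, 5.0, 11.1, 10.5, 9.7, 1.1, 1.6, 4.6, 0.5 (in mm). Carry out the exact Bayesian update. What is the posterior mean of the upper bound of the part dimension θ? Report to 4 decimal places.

11.9532

A Pareto(scale x_m, shape k) prior on the upper bound θ of Uniform(0, θ) is conjugate: posterior is Pareto(max(x_m, max xᵢ), k + n).
Sample maximum = 11.1; prior scale x_m = 7.41 → posterior scale = max = 11.10.
Posterior shape = 4.01 + 10 = 14.01.
E[θ|data] = k·x_m/(k−1) = 14.01·11.10/13.01 = 11.9532.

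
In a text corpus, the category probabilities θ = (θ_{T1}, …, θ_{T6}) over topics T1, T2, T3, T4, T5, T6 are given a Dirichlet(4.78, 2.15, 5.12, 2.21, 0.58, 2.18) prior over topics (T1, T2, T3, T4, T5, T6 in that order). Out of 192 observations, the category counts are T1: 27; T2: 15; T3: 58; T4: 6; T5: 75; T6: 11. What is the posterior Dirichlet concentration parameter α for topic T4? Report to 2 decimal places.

8.21

The Dirichlet prior is conjugate to the Multinomial likelihood: each posterior αⱼ = prior αⱼ + observed count nⱼ.
Posterior concentration: (31.78, 17.15, 63.12, 8.21, 75.58, 13.18), total = 209.02.
α_{T4} = 2.21 + 6 = 8.21.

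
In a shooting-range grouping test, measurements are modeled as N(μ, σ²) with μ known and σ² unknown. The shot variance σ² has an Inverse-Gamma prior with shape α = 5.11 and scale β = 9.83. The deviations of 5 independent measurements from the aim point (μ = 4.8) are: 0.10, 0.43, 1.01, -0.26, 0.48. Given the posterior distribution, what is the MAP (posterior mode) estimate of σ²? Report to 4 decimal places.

1.2296

With known mean μ and an Inverse-Gamma(α, β) prior on σ², the Normal likelihood is conjugate: posterior is Inv-Gamma(α + n/2, β + Σ(xᵢ−μ)²/2).
Σ(xᵢ−μ)² = (0.10)² + (0.43)² + (1.01)² + (-0.26)² + (0.48)² = 1.5130.
Posterior: Inv-Gamma(5.11 + 5/2, 9.83 + 1.5130/2) = Inv-Gamma(7.61, 10.58650).
Mode = β/(α+1) = 10.58650/8.61 = 1.2296.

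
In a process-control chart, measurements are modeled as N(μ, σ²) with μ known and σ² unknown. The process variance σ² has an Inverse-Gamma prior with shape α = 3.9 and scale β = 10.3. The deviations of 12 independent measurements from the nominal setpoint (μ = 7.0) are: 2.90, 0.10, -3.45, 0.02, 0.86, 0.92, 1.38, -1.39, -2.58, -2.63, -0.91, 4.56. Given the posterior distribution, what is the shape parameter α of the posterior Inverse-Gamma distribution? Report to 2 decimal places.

9.90

With known mean μ and an Inverse-Gamma(α, β) prior on σ², the Normal likelihood is conjugate: posterior is Inv-Gamma(α + n/2, β + Σ(xᵢ−μ)²/2).
Σ(xᵢ−μ)² = (2.90)² + (0.10)² + (-3.45)² + (0.02)² + (0.86)² + (0.92)² + (1.38)² + (-1.39)² + (-2.58)² + (-2.63)² + (-0.91)² + (4.56)² = 60.9404.
Posterior: Inv-Gamma(3.9 + 12/2, 10.3 + 60.9404/2) = Inv-Gamma(9.90, 40.77020).
Posterior α = 9.90.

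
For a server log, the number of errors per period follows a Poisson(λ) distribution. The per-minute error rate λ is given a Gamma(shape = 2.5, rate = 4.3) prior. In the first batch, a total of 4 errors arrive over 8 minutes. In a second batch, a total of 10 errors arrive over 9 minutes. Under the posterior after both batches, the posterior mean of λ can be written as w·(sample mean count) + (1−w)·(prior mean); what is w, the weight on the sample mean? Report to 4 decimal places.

0.7981

With a Gamma(shape α, rate β) prior, the Poisson likelihood is conjugate: the posterior is Gamma(α + ΣXᵢ, β + n).
Total number of minutes: n = 8 + 9 = 17.
Posterior mean = (α₀+S)/(β₀+n) = [n/(β₀+n)]·(S/n) + [β₀/(β₀+n)]·(α₀/β₀), so only n and β₀ enter the weight.
Weight on data w = n/(β₀+n) = 17/(4.3+17) = 17/21.3 = 0.7981.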